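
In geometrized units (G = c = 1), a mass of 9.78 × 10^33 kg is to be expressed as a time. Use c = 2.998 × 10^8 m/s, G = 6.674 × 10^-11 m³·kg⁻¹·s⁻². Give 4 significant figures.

Mass → time via G/c³.
9.78 × 10^33 kg × (G/c³) = 0.02422 s

0.02422 s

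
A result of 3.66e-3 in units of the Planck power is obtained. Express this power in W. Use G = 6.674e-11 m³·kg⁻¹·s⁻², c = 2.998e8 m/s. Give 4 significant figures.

One Planck power: P_P = c⁵/G = 3.629e52 W.
3.66e-3 × 3.629e52 W = 1.328e50 W

1.328e50 W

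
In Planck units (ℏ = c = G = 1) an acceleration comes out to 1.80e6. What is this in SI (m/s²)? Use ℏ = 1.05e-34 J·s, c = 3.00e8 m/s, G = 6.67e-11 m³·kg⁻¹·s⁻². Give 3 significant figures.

One Planck acceleration: a_P = √(c⁷/(ℏG)) = 5.59e51 m/s².
1.80e6 × 5.59e51 m/s² = 1.01e58 m/s²

1.01e58 m/s²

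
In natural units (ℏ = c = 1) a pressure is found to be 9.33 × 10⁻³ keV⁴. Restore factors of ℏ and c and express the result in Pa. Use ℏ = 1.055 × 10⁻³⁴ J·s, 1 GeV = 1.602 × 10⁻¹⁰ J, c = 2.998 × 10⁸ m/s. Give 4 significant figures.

1.942 × 10¹¹ Pa

Pressure is [E]/[L]³ = [E]⁴/(ℏc)³.
1 GeV⁴ → 1/(ℏc)³ × (1 GeV in J)⁴ = 2.082 × 10³⁷ Pa.
Convert the energy scale: 9.33 × 10⁻³ keV⁴ = 9.33 × 10⁻²⁷ GeV⁴.
Result: 9.33 × 10⁻²⁷ × 2.082 × 10³⁷ = 1.942 × 10¹¹ Pa.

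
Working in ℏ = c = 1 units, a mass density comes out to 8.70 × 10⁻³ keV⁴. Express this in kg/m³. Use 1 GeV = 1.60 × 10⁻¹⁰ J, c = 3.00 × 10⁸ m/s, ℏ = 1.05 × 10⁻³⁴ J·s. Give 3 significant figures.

2.03 × 10⁻⁶ kg/m³

Mass density is [E]/(c²[L]³) = [E]⁴/(ℏ³c⁵).
1 GeV⁴ → 1/(ℏ³c⁵) × (1 GeV in J)⁴ = 2.33 × 10²⁰ kg/m³.
Convert the energy scale: 8.70 × 10⁻³ keV⁴ = 8.70 × 10⁻²⁷ GeV⁴.
Result: 8.70 × 10⁻²⁷ × 2.33 × 10²⁰ = 2.03 × 10⁻⁶ kg/m³.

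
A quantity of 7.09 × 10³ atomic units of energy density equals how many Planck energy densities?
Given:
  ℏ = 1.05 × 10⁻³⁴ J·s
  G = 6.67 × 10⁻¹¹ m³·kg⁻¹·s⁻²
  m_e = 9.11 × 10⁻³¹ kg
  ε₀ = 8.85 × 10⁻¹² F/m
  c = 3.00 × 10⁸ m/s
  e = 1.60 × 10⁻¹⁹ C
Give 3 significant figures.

4.56 × 10⁻⁹⁷

atomic unit of energy density: u_au = E_h/a₀³ = m_e⁴e¹⁰/((4πε₀)⁵ℏ⁸) = 3.01 × 10¹³ J/m³
Planck energy density: u_P = c⁷/(ℏG²) = 4.68 × 10¹¹³ J/m³
7.09 × 10³ × 3.01 × 10¹³ / 4.68 × 10¹¹³ = 4.56 × 10⁻⁹⁷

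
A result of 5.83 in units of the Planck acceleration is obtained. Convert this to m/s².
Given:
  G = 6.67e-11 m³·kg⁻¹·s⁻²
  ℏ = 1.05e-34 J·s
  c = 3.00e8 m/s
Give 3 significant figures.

3.26e52 m/s²

One Planck acceleration: a_P = √(c⁷/(ℏG)) = 5.59e51 m/s².
5.83 × 5.59e51 m/s² = 3.26e52 m/s²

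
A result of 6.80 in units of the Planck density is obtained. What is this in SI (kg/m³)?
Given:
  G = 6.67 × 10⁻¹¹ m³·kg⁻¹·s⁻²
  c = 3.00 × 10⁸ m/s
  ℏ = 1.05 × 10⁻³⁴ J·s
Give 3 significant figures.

One Planck density: ρ_P = c⁵/(ℏG²) = 5.20 × 10⁹⁶ kg/m³.
6.80 × 5.20 × 10⁹⁶ kg/m³ = 3.54 × 10⁹⁷ kg/m³

3.54 × 10⁹⁷ kg/m³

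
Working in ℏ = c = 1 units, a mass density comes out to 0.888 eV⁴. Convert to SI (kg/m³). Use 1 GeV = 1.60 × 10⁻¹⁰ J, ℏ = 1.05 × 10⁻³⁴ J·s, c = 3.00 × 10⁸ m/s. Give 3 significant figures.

Mass density is [E]/(c²[L]³) = [E]⁴/(ℏ³c⁵).
1 GeV⁴ → 1/(ℏ³c⁵) × (1 GeV in J)⁴ = 2.33 × 10²⁰ kg/m³.
Convert the energy scale: 0.888 eV⁴ = 8.88 × 10⁻³⁷ GeV⁴.
Result: 8.88 × 10⁻³⁷ × 2.33 × 10²⁰ = 2.07 × 10⁻¹⁶ kg/m³.

2.07 × 10⁻¹⁶ kg/m³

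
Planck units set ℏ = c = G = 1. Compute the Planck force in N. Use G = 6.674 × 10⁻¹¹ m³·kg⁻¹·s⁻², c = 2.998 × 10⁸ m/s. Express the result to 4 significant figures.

Dimensional analysis gives F_P = c⁴/G.
  = 8.078 × 10³³ / 6.674 × 10⁻¹¹
  = 1.210 × 10⁴⁴ N

1.210 × 10⁴⁴ N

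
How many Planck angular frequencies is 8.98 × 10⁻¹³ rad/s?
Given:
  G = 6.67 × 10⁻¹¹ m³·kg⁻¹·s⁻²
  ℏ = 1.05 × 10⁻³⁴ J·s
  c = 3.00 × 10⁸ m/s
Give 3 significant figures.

4.82 × 10⁻⁵⁶

Planck angular frequency: ω_P = √(c⁵/(ℏG)) = 1.86 × 10⁴³ rad/s.
8.98 × 10⁻¹³ / 1.86 × 10⁴³ = 4.82 × 10⁻⁵⁶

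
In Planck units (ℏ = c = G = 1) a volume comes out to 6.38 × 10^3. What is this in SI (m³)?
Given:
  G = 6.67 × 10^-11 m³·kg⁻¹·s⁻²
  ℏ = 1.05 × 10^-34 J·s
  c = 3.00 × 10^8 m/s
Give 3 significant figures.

One Planck volume: V_P = (ℏG/c³)^(3/2) = 4.18 × 10^-105 m³.
6.38 × 10^3 × 4.18 × 10^-105 m³ = 2.67 × 10^-101 m³

2.67 × 10^-101 m³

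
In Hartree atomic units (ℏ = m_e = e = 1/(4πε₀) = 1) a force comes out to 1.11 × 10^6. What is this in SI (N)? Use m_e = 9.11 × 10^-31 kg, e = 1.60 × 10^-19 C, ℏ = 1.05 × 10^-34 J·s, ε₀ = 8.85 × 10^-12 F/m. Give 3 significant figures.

One atomic unit of force: F_au = E_h/a₀ = m_e²e⁶/((4πε₀)³ℏ⁴) = 8.33 × 10^-8 N.
1.11 × 10^6 × 8.33 × 10^-8 N = 0.0924 N

0.0924 N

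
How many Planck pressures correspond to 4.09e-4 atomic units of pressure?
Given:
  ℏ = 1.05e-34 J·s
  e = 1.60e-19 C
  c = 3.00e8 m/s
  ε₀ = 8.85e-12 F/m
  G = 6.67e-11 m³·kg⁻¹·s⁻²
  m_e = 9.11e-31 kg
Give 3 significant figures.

atomic unit of pressure: P_au = E_h/a₀³ = m_e⁴e¹⁰/((4πε₀)⁵ℏ⁸) = 3.01e13 Pa
Planck pressure: p_P = c⁷/(ℏG²) = 4.68e113 Pa
4.09e-4 × 3.01e13 / 4.68e113 = 2.63e-104

2.63e-104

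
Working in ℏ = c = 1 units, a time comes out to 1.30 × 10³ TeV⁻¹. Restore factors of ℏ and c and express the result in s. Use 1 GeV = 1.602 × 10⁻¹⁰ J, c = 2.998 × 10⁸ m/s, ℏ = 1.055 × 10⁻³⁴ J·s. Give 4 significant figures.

A time is [E]⁻¹ in ℏ=c=1; restore one factor of ℏ.
1 GeV⁻¹ → ℏ × (1 GeV in J)⁻¹ = 6.586 × 10⁻²⁵ s.
Convert the energy scale: 1.30 × 10³ TeV⁻¹ = 1.30 GeV⁻¹.
Result: 1.30 × 6.586 × 10⁻²⁵ = 8.561 × 10⁻²⁵ s.

8.561 × 10⁻²⁵ s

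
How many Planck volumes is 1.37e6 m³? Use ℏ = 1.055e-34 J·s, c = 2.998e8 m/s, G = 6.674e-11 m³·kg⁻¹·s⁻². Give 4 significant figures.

Planck volume: V_P = (ℏG/c³)^(3/2) = 4.224e-105 m³.
1.37e6 / 4.224e-105 = 3.243e110

3.243e110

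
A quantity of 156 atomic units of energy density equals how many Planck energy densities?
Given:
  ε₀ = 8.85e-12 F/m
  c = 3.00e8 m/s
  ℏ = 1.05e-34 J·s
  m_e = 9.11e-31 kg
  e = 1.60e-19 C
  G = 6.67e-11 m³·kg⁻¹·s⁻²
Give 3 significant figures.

1.00e-98

atomic unit of energy density: u_au = E_h/a₀³ = m_e⁴e¹⁰/((4πε₀)⁵ℏ⁸) = 3.01e13 J/m³
Planck energy density: u_P = c⁷/(ℏG²) = 4.68e113 J/m³
156 × 3.01e13 / 4.68e113 = 1.00e-98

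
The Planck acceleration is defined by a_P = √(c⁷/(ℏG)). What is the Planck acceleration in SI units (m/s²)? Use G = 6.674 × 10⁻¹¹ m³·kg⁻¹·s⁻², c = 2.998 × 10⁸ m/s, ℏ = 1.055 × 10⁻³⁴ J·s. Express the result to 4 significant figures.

5.560 × 10⁵¹ m/s²

a_P = √(c⁷/(ℏG))
  = √(3.092 × 10¹⁰³)
  = 5.560 × 10⁵¹ m/s²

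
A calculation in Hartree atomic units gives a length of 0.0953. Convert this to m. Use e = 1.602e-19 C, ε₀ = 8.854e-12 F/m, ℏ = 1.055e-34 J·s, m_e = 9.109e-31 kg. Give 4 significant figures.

5.048e-12 m

One Bohr radius: a₀ = 4πε₀ℏ²/(m_e e²) = 5.297e-11 m.
0.0953 × 5.297e-11 m = 5.048e-12 m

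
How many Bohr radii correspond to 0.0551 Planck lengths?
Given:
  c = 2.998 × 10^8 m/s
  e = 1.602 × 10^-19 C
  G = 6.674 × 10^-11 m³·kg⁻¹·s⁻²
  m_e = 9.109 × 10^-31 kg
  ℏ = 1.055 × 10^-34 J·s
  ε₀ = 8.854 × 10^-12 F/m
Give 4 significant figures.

Planck length: ℓ_P = √(ℏG/c³) = 1.616 × 10^-35 m
Bohr radius: a₀ = 4πε₀ℏ²/(m_e e²) = 5.297 × 10^-11 m
0.0551 × 1.616 × 10^-35 / 5.297 × 10^-11 = 1.681 × 10^-26

1.681 × 10^-26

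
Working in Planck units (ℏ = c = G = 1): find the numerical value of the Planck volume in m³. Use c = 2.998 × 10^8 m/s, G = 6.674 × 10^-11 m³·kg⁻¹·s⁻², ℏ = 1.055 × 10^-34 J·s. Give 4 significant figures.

Dimensional analysis gives V_P = (ℏG/c³)^(3/2).
  = √(1.784 × 10^-209)
  = 4.224 × 10^-105 m³

4.224 × 10^-105 m³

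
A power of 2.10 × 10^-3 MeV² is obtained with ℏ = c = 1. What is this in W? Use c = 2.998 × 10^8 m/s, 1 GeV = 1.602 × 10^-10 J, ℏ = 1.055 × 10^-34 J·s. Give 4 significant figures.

Power is [E]/[T] = [E]²/ℏ.
1 GeV² → 1/ℏ × (1 GeV in J)² = 2.433 × 10^14 W.
Convert the energy scale: 2.10 × 10^-3 MeV² = 2.10 × 10^-9 GeV².
Result: 2.10 × 10^-9 × 2.433 × 10^14 = 5.108 × 10^5 W.

5.108 × 10^5 W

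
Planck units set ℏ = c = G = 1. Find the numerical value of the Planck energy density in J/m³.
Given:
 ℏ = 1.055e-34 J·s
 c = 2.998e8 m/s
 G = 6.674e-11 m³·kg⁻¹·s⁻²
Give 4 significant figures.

4.632e113 J/m³

Dimensional analysis gives u_P = c⁷/(ℏG²).
  = 2.177e59 / 4.699e-55
  = 4.632e113 J/m³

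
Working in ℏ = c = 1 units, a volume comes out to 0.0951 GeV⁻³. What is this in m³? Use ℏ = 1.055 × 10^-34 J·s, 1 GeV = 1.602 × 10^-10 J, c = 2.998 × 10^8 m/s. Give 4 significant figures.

Volume is [L]³ = [E]⁻³·(ℏc)³.
1 GeV⁻³ → (ℏc)³ × (1 GeV in J)⁻³ = 7.696 × 10^-48 m³.
Result: 0.0951 × 7.696 × 10^-48 = 7.319 × 10^-49 m³.

7.319 × 10^-49 m³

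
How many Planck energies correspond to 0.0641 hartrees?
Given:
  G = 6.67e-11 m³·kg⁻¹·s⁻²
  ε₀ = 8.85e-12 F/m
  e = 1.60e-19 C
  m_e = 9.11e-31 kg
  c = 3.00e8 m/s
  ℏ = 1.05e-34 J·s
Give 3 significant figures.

hartree: E_h = m_e e⁴/(4πε₀ℏ)² = 4.38e-18 J
Planck energy: E_P = √(ℏc⁵/G) = 1.96e9 J
0.0641 × 4.38e-18 / 1.96e9 = 1.43e-28

1.43e-28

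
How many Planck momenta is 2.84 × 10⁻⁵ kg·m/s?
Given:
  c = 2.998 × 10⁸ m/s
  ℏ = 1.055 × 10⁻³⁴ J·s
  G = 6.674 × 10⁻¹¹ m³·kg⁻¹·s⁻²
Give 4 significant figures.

Planck momentum: p_P = √(ℏc³/G) = 6.527 kg·m/s.
2.84 × 10⁻⁵ / 6.527 = 4.351 × 10⁻⁶

4.351 × 10⁻⁶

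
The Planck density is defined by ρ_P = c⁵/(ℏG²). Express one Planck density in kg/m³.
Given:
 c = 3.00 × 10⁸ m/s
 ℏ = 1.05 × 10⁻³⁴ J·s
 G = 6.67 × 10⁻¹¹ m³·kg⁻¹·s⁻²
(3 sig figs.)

ρ_P = c⁵/(ℏG²)
  = 2.43 × 10⁴² / 4.67 × 10⁻⁵⁵
  = 5.20 × 10⁹⁶ kg/m³

5.20 × 10⁹⁶ kg/m³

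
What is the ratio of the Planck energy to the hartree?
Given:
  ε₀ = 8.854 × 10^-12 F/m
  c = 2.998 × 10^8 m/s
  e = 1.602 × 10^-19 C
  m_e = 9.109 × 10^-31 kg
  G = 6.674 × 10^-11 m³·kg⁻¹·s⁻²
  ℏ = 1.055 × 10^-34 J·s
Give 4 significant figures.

Planck energy: E_P = √(ℏc⁵/G) = 1.957 × 10^9 J
hartree: E_h = m_e e⁴/(4πε₀ℏ)² = 4.354 × 10^-18 J
ratio = 1.957 × 10^9 / 4.354 × 10^-18 = 4.494 × 10^26

4.494 × 10^26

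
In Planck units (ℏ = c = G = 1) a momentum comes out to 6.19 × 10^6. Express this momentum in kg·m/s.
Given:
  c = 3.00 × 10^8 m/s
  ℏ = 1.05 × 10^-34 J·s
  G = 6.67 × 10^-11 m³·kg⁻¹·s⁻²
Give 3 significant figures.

4.04 × 10^7 kg·m/s

One Planck momentum: p_P = √(ℏc³/G) = 6.52 kg·m/s.
6.19 × 10^6 × 6.52 kg·m/s = 4.04 × 10^7 kg·m/s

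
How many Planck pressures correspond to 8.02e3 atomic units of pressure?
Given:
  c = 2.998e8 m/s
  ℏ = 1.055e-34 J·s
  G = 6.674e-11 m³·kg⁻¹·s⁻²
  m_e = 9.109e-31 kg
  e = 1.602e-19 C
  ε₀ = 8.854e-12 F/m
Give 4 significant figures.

atomic unit of pressure: P_au = E_h/a₀³ = m_e⁴e¹⁰/((4πε₀)⁵ℏ⁸) = 2.929e13 Pa
Planck pressure: p_P = c⁷/(ℏG²) = 4.632e113 Pa
8.02e3 × 2.929e13 / 4.632e113 = 5.071e-97

5.071e-97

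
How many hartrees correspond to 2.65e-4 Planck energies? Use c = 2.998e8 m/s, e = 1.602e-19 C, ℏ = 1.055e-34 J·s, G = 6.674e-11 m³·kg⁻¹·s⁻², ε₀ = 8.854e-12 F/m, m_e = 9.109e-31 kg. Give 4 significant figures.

Planck energy: E_P = √(ℏc⁵/G) = 1.957e9 J
hartree: E_h = m_e e⁴/(4πε₀ℏ)² = 4.354e-18 J
2.65e-4 × 1.957e9 / 4.354e-18 = 1.191e23

1.191e23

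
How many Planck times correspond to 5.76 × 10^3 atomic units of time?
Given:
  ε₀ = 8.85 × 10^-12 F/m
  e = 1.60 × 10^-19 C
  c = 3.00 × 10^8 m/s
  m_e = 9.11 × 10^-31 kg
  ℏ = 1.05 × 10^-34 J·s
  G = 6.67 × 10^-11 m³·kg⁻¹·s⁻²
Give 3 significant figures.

2.57 × 10^30

atomic unit of time: τ_au = (4πε₀)²ℏ³/(m_e e⁴) = 2.40 × 10^-17 s
Planck time: t_P = √(ℏG/c⁵) = 5.37 × 10^-44 s
5.76 × 10^3 × 2.40 × 10^-17 / 5.37 × 10^-44 = 2.57 × 10^30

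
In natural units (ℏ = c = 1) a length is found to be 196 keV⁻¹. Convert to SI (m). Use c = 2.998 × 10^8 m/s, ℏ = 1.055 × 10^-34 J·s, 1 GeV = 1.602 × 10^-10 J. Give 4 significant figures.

A length is [E]⁻¹ in ℏ=c=1; restore one factor of ℏc.
1 GeV⁻¹ → ℏc × (1 GeV in J)⁻¹ = 1.974 × 10^-16 m.
Convert the energy scale: 196 keV⁻¹ = 1.96 × 10^8 GeV⁻¹.
Result: 1.96 × 10^8 × 1.974 × 10^-16 = 3.870 × 10^-8 m.

3.870 × 10^-8 m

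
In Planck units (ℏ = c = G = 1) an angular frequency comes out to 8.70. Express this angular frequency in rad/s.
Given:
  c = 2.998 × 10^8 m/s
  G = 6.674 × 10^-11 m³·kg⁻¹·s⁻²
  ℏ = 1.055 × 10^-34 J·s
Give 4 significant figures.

1.614 × 10^44 rad/s

One Planck angular frequency: ω_P = √(c⁵/(ℏG)) = 1.855 × 10^43 rad/s.
8.70 × 1.855 × 10^43 rad/s = 1.614 × 10^44 rad/s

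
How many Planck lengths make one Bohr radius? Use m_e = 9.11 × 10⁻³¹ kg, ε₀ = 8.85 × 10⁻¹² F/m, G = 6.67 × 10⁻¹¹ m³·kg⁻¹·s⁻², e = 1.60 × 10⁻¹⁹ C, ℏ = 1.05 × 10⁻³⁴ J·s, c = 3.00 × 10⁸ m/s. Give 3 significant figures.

3.26 × 10²⁴

Bohr radius: a₀ = 4πε₀ℏ²/(m_e e²) = 5.26 × 10⁻¹¹ m
Planck length: ℓ_P = √(ℏG/c³) = 1.61 × 10⁻³⁵ m
ratio = 5.26 × 10⁻¹¹ / 1.61 × 10⁻³⁵ = 3.26 × 10²⁴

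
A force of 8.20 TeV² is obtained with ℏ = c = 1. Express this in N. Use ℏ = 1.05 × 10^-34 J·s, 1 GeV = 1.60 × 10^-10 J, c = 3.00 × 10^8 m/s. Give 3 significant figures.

6.66 × 10^12 N

Force is [E]/[L] = [E]²/(ℏc); restore (ℏc)⁻¹.
1 GeV² → 1/(ℏc) × (1 GeV in J)² = 8.13 × 10^5 N.
Convert the energy scale: 8.20 TeV² = 8.20 × 10^6 GeV².
Result: 8.20 × 10^6 × 8.13 × 10^5 = 6.66 × 10^12 N.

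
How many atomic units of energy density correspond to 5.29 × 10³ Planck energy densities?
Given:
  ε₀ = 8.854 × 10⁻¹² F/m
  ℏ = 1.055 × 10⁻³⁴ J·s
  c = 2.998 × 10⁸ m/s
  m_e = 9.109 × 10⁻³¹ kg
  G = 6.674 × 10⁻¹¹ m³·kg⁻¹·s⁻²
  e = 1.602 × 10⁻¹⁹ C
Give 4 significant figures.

8.366 × 10¹⁰³

Planck energy density: u_P = c⁷/(ℏG²) = 4.632 × 10¹¹³ J/m³
atomic unit of energy density: u_au = E_h/a₀³ = m_e⁴e¹⁰/((4πε₀)⁵ℏ⁸) = 2.929 × 10¹³ J/m³
5.29 × 10³ × 4.632 × 10¹¹³ / 2.929 × 10¹³ = 8.366 × 10¹⁰³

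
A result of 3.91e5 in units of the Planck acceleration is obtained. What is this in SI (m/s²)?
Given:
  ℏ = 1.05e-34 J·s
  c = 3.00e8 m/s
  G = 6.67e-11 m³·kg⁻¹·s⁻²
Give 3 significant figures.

One Planck acceleration: a_P = √(c⁷/(ℏG)) = 5.59e51 m/s².
3.91e5 × 5.59e51 m/s² = 2.18e57 m/s²

2.18e57 m/s²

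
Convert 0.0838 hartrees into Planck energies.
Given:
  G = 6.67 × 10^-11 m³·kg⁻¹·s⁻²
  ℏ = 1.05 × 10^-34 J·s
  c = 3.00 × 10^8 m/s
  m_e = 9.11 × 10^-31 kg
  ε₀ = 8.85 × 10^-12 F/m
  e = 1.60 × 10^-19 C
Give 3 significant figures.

1.88 × 10^-28

hartree: E_h = m_e e⁴/(4πε₀ℏ)² = 4.38 × 10^-18 J
Planck energy: E_P = √(ℏc⁵/G) = 1.96 × 10^9 J
0.0838 × 4.38 × 10^-18 / 1.96 × 10^9 = 1.88 × 10^-28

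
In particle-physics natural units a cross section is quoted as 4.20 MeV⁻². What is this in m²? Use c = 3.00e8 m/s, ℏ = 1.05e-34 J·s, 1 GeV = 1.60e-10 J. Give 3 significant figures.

1.63e-25 m²

Area is [L]² = [E]⁻²·(ℏc)²; restore (ℏc)².
1 GeV⁻² → (ℏc)² × (1 GeV in J)⁻² = 3.88e-32 m².
Convert the energy scale: 4.20 MeV⁻² = 4.20e6 GeV⁻².
Result: 4.20e6 × 3.88e-32 = 1.63e-25 m².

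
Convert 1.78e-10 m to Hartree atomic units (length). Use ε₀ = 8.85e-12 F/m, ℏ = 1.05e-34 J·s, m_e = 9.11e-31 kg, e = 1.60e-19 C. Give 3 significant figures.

3.39

Bohr radius: a₀ = 4πε₀ℏ²/(m_e e²) = 5.26e-11 m.
1.78e-10 / 5.26e-11 = 3.39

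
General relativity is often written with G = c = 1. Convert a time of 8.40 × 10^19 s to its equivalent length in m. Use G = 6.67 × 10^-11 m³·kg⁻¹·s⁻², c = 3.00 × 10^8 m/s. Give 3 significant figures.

Time → length via c.
8.40 × 10^19 s × (c) = 2.52 × 10^28 m

2.52 × 10^28 m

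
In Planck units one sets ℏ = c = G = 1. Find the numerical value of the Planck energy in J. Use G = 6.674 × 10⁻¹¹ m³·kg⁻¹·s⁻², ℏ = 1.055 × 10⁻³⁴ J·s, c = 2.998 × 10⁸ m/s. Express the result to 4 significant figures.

1.957 × 10⁹ J

E_P = √(ℏc⁵/G)
  = √(3.828 × 10¹⁸)
  = 1.957 × 10⁹ J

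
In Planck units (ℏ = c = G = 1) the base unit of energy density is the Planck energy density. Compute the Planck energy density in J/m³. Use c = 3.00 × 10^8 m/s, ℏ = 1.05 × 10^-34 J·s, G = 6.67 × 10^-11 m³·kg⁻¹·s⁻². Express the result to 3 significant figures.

4.68 × 10^113 J/m³

u_P = c⁷/(ℏG²)
  = 2.19 × 10^59 / 4.67 × 10^-55
  = 4.68 × 10^113 J/m³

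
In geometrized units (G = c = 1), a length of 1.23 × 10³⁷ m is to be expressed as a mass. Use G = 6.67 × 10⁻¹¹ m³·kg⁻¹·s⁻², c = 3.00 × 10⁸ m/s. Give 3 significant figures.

1.66 × 10⁶⁴ kg

Length → mass via c²/G.
1.23 × 10³⁷ m × (c²/G) = 1.66 × 10⁶⁴ kg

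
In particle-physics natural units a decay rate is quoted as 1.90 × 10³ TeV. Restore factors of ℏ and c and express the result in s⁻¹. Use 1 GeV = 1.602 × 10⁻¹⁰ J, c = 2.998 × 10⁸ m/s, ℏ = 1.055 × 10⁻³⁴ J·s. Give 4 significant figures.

A rate is [E]/ℏ; divide by ℏ.
1 GeV → 1/ℏ × (1 GeV in J) = 1.518 × 10²⁴ s⁻¹.
Convert the energy scale: 1.90 × 10³ TeV = 1.90 × 10⁶ GeV.
Result: 1.90 × 10⁶ × 1.518 × 10²⁴ = 2.885 × 10³⁰ s⁻¹.

2.885 × 10³⁰ s⁻¹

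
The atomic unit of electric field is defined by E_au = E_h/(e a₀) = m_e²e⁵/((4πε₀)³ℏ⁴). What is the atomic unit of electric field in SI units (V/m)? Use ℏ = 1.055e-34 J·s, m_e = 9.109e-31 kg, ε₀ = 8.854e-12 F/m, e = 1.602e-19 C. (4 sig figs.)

E_au = E_h/(e a₀) = m_e²e⁵/((4πε₀)³ℏ⁴)
E_h = 4.354e-18 J
a₀ = 5.297e-11 m
E_h/(e·a₀) = 5.131e11 V/m

5.131e11 V/m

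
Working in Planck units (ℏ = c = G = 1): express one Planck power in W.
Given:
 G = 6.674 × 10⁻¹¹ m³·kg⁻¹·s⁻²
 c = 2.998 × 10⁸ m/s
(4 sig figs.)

Dimensional analysis gives P_P = c⁵/G.
  = 2.422 × 10⁴² / 6.674 × 10⁻¹¹
  = 3.629 × 10⁵² W

3.629 × 10⁵² W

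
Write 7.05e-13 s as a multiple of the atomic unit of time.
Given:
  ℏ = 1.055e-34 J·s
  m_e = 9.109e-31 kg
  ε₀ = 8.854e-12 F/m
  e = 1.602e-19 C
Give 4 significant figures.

2.910e4

atomic unit of time: τ_au = (4πε₀)²ℏ³/(m_e e⁴) = 2.423e-17 s.
7.05e-13 / 2.423e-17 = 2.910e4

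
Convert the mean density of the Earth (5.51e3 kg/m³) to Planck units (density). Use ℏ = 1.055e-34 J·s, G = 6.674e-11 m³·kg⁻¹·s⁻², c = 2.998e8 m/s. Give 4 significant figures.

1.069e-93

Planck density: ρ_P = c⁵/(ℏG²) = 5.154e96 kg/m³.
5.51e3 / 5.154e96 = 1.069e-93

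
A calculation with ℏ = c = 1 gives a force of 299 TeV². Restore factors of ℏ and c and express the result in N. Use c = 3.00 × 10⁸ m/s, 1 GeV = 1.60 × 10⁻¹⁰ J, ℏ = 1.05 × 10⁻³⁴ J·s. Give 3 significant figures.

Force is [E]/[L] = [E]²/(ℏc); restore (ℏc)⁻¹.
1 GeV² → 1/(ℏc) × (1 GeV in J)² = 8.13 × 10⁵ N.
Convert the energy scale: 299 TeV² = 2.99 × 10⁸ GeV².
Result: 2.99 × 10⁸ × 8.13 × 10⁵ = 2.43 × 10¹⁴ N.

2.43 × 10¹⁴ N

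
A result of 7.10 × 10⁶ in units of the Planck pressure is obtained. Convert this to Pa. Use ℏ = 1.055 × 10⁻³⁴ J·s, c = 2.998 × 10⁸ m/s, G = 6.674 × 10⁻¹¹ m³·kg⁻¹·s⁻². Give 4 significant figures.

One Planck pressure: p_P = c⁷/(ℏG²) = 4.632 × 10¹¹³ Pa.
7.10 × 10⁶ × 4.632 × 10¹¹³ Pa = 3.289 × 10¹²⁰ Pa

3.289 × 10¹²⁰ Pa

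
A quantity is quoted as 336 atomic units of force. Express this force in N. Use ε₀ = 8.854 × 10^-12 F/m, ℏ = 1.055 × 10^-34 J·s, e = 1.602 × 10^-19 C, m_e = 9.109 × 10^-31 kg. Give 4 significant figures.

2.762 × 10^-5 N

One atomic unit of force: F_au = E_h/a₀ = m_e²e⁶/((4πε₀)³ℏ⁴) = 8.220 × 10^-8 N.
336 × 8.220 × 10^-8 N = 2.762 × 10^-5 N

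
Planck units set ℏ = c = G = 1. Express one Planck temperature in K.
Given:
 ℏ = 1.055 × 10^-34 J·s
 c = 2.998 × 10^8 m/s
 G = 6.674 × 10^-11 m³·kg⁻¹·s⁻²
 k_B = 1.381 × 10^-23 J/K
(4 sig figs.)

1.417 × 10^32 K

The unique combination of the constants set to 1 with dimensions of temperature is T_P = √(ℏc⁵/G) / k_B.
  = √(3.828 × 10^18) × 7.241 × 10^22
  = 1.417 × 10^32 K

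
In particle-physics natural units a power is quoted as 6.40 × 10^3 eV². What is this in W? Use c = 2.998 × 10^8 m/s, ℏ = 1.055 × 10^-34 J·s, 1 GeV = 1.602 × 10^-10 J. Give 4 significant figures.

Power is [E]/[T] = [E]²/ℏ.
1 GeV² → 1/ℏ × (1 GeV in J)² = 2.433 × 10^14 W.
Convert the energy scale: 6.40 × 10^3 eV² = 6.40 × 10^-15 GeV².
Result: 6.40 × 10^-15 × 2.433 × 10^14 = 1.557 W.

1.557 W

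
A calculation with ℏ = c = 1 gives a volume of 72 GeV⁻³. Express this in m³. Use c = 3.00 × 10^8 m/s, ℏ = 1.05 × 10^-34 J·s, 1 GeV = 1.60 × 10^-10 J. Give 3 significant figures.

Volume is [L]³ = [E]⁻³·(ℏc)³.
1 GeV⁻³ → (ℏc)³ × (1 GeV in J)⁻³ = 7.63 × 10^-48 m³.
Result: 72 × 7.63 × 10^-48 = 5.49 × 10^-46 m³.

5.49 × 10^-46 m³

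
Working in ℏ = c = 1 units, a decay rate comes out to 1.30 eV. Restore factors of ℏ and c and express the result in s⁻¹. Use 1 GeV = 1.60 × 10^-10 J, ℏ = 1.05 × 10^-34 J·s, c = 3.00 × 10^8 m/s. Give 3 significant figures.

1.98 × 10^15 s⁻¹

A rate is [E]/ℏ; divide by ℏ.
1 GeV → 1/ℏ × (1 GeV in J) = 1.52 × 10^24 s⁻¹.
Convert the energy scale: 1.30 eV = 1.30 × 10^-9 GeV.
Result: 1.30 × 10^-9 × 1.52 × 10^24 = 1.98 × 10^15 s⁻¹.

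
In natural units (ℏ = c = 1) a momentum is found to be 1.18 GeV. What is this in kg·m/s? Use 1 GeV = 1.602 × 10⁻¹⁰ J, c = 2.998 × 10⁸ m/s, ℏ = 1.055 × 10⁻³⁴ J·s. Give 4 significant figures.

6.305 × 10⁻¹⁹ kg·m/s

Momentum is [E]/c; divide by c.
1 GeV → 1/c × (1 GeV in J) = 5.344 × 10⁻¹⁹ kg·m/s.
Result: 1.18 × 5.344 × 10⁻¹⁹ = 6.305 × 10⁻¹⁹ kg·m/s.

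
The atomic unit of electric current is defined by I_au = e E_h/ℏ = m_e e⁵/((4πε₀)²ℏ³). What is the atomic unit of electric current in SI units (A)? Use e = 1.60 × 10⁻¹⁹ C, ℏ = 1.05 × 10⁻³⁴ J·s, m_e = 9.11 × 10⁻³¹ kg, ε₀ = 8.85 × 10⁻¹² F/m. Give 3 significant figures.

6.67 × 10⁻³ A

I_au = e E_h/ℏ = m_e e⁵/((4πε₀)²ℏ³)
E_h = 4.38 × 10⁻¹⁸ J
e·E_h/ℏ = 6.67 × 10⁻³ A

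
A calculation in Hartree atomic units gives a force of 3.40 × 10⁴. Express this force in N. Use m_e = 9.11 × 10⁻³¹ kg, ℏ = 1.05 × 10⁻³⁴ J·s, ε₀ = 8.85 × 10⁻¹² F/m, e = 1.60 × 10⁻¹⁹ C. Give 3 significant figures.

One atomic unit of force: F_au = E_h/a₀ = m_e²e⁶/((4πε₀)³ℏ⁴) = 8.33 × 10⁻⁸ N.
3.40 × 10⁴ × 8.33 × 10⁻⁸ N = 2.83 × 10⁻³ N

2.83 × 10⁻³ N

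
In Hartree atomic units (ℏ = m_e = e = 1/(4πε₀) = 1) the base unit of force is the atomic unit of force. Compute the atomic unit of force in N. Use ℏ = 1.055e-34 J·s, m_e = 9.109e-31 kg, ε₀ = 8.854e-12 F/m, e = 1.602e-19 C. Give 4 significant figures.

F_au = E_h/a₀ = m_e²e⁶/((4πε₀)³ℏ⁴)
E_h = 4.354e-18 J
a₀ = 5.297e-11 m
E_h/a₀ = 8.220e-8 N

8.220e-8 N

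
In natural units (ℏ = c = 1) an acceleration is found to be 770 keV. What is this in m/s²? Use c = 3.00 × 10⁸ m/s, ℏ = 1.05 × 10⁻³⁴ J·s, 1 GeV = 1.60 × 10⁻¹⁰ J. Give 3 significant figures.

3.52 × 10²⁹ m/s²

Acceleration is [L]/[T]² = c·[E]/ℏ.
1 GeV → c/ℏ × (1 GeV in J) = 4.57 × 10³² m/s².
Convert the energy scale: 770 keV = 7.70 × 10⁻⁴ GeV.
Result: 7.70 × 10⁻⁴ × 4.57 × 10³² = 3.52 × 10²⁹ m/s².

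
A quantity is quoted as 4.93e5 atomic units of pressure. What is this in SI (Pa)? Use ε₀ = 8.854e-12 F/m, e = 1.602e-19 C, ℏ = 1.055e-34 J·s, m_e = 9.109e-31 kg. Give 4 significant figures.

One atomic unit of pressure: P_au = E_h/a₀³ = m_e⁴e¹⁰/((4πε₀)⁵ℏ⁸) = 2.929e13 Pa.
4.93e5 × 2.929e13 Pa = 1.444e19 Pa

1.444e19 Pa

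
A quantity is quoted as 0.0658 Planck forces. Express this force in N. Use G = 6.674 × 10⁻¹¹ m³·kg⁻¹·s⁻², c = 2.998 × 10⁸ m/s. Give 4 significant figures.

7.965 × 10⁴² N

One Planck force: F_P = c⁴/G = 1.210 × 10⁴⁴ N.
0.0658 × 1.210 × 10⁴⁴ N = 7.965 × 10⁴² N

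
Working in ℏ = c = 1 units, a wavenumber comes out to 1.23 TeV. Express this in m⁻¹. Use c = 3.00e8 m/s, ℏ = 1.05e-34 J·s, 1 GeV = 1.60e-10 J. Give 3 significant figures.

Inverse length is [E]/(ℏc).
1 GeV → 1/(ℏc) × (1 GeV in J) = 5.08e15 m⁻¹.
Convert the energy scale: 1.23 TeV = 1.23e3 GeV.
Result: 1.23e3 × 5.08e15 = 6.25e18 m⁻¹.

6.25e18 m⁻¹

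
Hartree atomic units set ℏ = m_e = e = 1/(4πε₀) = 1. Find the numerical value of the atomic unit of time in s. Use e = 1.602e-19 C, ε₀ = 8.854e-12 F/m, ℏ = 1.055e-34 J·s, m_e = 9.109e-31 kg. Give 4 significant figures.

The unique combination of the constants set to 1 with dimensions of time is τ_au = (4πε₀)²ℏ³/(m_e e⁴).
E_h = 4.354e-18 J
ℏ/E_h = 2.423e-17 s

2.423e-17 s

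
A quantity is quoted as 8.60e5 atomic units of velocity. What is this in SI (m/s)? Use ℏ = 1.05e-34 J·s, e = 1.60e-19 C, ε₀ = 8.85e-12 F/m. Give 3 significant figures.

One atomic unit of velocity: v_au = e²/(4πε₀ℏ) = 2.19e6 m/s.
8.60e5 × 2.19e6 m/s = 1.89e12 m/s

1.89e12 m/s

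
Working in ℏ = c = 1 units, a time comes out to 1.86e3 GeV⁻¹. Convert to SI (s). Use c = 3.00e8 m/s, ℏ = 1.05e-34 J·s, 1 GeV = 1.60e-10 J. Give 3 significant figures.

1.22e-21 s

A time is [E]⁻¹ in ℏ=c=1; restore one factor of ℏ.
1 GeV⁻¹ → ℏ × (1 GeV in J)⁻¹ = 6.56e-25 s.
Result: 1.86e3 × 6.56e-25 = 1.22e-21 s.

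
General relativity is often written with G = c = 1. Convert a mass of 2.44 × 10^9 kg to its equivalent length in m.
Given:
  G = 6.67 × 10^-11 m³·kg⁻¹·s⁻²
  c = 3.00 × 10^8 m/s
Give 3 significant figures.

In G = c = 1 units mass has dimensions of length; the conversion factor is G/c².
2.44 × 10^9 kg × (G/c²) = 1.81 × 10^-18 m

1.81 × 10^-18 m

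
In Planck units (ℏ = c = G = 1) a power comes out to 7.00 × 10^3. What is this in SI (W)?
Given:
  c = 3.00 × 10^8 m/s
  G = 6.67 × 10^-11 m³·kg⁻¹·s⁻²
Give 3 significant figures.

One Planck power: P_P = c⁵/G = 3.64 × 10^52 W.
7.00 × 10^3 × 3.64 × 10^52 W = 2.55 × 10^56 W

2.55 × 10^56 W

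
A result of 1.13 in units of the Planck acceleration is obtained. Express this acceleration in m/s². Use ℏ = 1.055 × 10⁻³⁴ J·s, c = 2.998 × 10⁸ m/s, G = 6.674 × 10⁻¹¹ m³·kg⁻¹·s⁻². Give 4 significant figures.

6.283 × 10⁵¹ m/s²

One Planck acceleration: a_P = √(c⁷/(ℏG)) = 5.560 × 10⁵¹ m/s².
1.13 × 5.560 × 10⁵¹ m/s² = 6.283 × 10⁵¹ m/s²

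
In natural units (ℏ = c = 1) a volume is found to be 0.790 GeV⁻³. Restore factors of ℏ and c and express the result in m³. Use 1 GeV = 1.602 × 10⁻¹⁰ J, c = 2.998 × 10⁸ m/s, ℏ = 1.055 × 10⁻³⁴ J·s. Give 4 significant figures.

Volume is [L]³ = [E]⁻³·(ℏc)³.
1 GeV⁻³ → (ℏc)³ × (1 GeV in J)⁻³ = 7.696 × 10⁻⁴⁸ m³.
Result: 0.790 × 7.696 × 10⁻⁴⁸ = 6.080 × 10⁻⁴⁸ m³.

6.080 × 10⁻⁴⁸ m³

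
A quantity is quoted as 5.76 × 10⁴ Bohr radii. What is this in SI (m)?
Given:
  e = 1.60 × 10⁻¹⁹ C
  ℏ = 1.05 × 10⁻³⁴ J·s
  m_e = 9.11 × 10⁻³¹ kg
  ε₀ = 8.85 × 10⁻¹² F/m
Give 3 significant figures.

3.03 × 10⁻⁶ m

One Bohr radius: a₀ = 4πε₀ℏ²/(m_e e²) = 5.26 × 10⁻¹¹ m.
5.76 × 10⁴ × 5.26 × 10⁻¹¹ m = 3.03 × 10⁻⁶ m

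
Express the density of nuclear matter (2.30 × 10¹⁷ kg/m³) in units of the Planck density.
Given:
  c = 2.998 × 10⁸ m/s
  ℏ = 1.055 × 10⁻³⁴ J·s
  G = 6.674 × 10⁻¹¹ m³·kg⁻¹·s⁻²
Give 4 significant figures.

Planck density: ρ_P = c⁵/(ℏG²) = 5.154 × 10⁹⁶ kg/m³.
2.30 × 10¹⁷ / 5.154 × 10⁹⁶ = 4.463 × 10⁻⁸⁰

4.463 × 10⁻⁸⁰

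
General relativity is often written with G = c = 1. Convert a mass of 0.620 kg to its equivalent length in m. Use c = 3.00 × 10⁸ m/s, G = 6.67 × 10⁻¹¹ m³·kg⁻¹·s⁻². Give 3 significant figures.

In G = c = 1 units mass has dimensions of length; the conversion factor is G/c².
0.620 kg × (G/c²) = 4.59 × 10⁻²⁸ m

4.59 × 10⁻²⁸ m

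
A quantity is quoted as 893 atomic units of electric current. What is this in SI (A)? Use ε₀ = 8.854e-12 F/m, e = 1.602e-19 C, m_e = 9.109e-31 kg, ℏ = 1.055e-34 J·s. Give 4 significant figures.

5.904 A

One atomic unit of electric current: I_au = e E_h/ℏ = m_e e⁵/((4πε₀)²ℏ³) = 6.612e-3 A.
893 × 6.612e-3 A = 5.904 A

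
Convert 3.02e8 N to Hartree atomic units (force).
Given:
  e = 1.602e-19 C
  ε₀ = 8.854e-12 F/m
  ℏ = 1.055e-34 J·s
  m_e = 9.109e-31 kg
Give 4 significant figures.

atomic unit of force: F_au = E_h/a₀ = m_e²e⁶/((4πε₀)³ℏ⁴) = 8.220e-8 N.
3.02e8 / 8.220e-8 = 3.674e15

3.674e15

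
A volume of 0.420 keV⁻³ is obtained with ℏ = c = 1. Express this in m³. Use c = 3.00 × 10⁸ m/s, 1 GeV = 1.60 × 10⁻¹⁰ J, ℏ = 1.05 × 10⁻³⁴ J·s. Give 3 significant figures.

Volume is [L]³ = [E]⁻³·(ℏc)³.
1 GeV⁻³ → (ℏc)³ × (1 GeV in J)⁻³ = 7.63 × 10⁻⁴⁸ m³.
Convert the energy scale: 0.420 keV⁻³ = 4.20 × 10¹⁷ GeV⁻³.
Result: 4.20 × 10¹⁷ × 7.63 × 10⁻⁴⁸ = 3.20 × 10⁻³⁰ m³.

3.20 × 10⁻³⁰ m³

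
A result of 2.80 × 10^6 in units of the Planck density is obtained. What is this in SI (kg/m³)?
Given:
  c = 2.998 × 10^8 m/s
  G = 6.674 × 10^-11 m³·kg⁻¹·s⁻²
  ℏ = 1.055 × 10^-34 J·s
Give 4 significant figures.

1.443 × 10^103 kg/m³

One Planck density: ρ_P = c⁵/(ℏG²) = 5.154 × 10^96 kg/m³.
2.80 × 10^6 × 5.154 × 10^96 kg/m³ = 1.443 × 10^103 kg/m³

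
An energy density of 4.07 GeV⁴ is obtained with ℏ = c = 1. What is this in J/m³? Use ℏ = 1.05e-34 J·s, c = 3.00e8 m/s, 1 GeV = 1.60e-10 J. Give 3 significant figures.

8.53e37 J/m³

[E]/[L]³ = [E]⁴/(ℏc)³; restore (ℏc)⁻³.
1 GeV⁴ → 1/(ℏc)³ × (1 GeV in J)⁴ = 2.10e37 J/m³.
Result: 4.07 × 2.10e37 = 8.53e37 J/m³.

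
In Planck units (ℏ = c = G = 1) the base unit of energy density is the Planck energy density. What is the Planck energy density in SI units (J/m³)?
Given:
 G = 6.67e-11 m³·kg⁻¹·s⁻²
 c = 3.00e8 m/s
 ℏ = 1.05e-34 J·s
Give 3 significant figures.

u_P = c⁷/(ℏG²)
  = 2.19e59 / 4.67e-55
  = 4.68e113 J/m³

4.68e113 J/m³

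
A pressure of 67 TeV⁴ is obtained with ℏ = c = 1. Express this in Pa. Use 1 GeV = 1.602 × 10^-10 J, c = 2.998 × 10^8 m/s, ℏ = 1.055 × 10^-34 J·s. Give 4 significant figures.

1.395 × 10^51 Pa

Pressure is [E]/[L]³ = [E]⁴/(ℏc)³.
1 GeV⁴ → 1/(ℏc)³ × (1 GeV in J)⁴ = 2.082 × 10^37 Pa.
Convert the energy scale: 67 TeV⁴ = 6.70 × 10^13 GeV⁴.
Result: 6.70 × 10^13 × 2.082 × 10^37 = 1.395 × 10^51 Pa.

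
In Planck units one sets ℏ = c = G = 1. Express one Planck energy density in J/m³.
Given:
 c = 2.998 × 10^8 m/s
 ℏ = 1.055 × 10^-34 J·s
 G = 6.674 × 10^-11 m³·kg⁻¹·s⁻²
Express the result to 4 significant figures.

u_P = c⁷/(ℏG²)
  = 2.177 × 10^59 / 4.699 × 10^-55
  = 4.632 × 10^113 J/m³

4.632 × 10^113 J/m³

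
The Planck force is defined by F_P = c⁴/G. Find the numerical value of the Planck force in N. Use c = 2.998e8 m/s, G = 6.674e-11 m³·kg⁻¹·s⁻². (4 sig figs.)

1.210e44 N

F_P = c⁴/G
  = 8.078e33 / 6.674e-11
  = 1.210e44 N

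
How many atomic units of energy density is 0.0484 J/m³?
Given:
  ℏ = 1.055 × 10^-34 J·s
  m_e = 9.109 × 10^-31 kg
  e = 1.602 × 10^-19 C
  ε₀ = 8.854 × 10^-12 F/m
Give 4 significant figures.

atomic unit of energy density: u_au = E_h/a₀³ = m_e⁴e¹⁰/((4πε₀)⁵ℏ⁸) = 2.929 × 10^13 J/m³.
0.0484 / 2.929 × 10^13 = 1.652 × 10^-15

1.652 × 10^-15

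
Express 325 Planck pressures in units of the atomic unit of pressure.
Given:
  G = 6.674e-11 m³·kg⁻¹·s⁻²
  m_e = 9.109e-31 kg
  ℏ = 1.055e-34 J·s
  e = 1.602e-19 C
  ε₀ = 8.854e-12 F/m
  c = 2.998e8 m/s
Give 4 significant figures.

5.140e102

Planck pressure: p_P = c⁷/(ℏG²) = 4.632e113 Pa
atomic unit of pressure: P_au = E_h/a₀³ = m_e⁴e¹⁰/((4πε₀)⁵ℏ⁸) = 2.929e13 Pa
325 × 4.632e113 / 2.929e13 = 5.140e102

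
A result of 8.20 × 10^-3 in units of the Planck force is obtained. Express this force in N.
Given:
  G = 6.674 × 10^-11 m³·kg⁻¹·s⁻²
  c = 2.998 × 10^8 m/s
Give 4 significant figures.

One Planck force: F_P = c⁴/G = 1.210 × 10^44 N.
8.20 × 10^-3 × 1.210 × 10^44 N = 9.926 × 10^41 N

9.926 × 10^41 N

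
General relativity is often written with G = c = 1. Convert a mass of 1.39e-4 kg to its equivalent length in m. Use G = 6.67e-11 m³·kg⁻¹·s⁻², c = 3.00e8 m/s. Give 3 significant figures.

1.03e-31 m

In G = c = 1 units mass has dimensions of length; the conversion factor is G/c².
1.39e-4 kg × (G/c²) = 1.03e-31 m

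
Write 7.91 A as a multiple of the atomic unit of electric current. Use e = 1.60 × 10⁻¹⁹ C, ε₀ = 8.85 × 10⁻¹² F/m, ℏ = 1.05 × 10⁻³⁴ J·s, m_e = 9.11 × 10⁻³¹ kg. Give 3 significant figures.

atomic unit of electric current: I_au = e E_h/ℏ = m_e e⁵/((4πε₀)²ℏ³) = 6.67 × 10⁻³ A.
7.91 / 6.67 × 10⁻³ = 1.19 × 10³

1.19 × 10³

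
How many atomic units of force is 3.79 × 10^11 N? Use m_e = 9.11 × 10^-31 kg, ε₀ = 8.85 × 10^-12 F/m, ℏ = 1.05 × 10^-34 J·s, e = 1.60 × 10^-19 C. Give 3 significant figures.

atomic unit of force: F_au = E_h/a₀ = m_e²e⁶/((4πε₀)³ℏ⁴) = 8.33 × 10^-8 N.
3.79 × 10^11 / 8.33 × 10^-8 = 4.55 × 10^18

4.55 × 10^18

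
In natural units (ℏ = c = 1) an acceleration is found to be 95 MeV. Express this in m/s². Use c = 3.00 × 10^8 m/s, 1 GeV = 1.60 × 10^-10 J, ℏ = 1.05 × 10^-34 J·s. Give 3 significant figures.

Acceleration is [L]/[T]² = c·[E]/ℏ.
1 GeV → c/ℏ × (1 GeV in J) = 4.57 × 10^32 m/s².
Convert the energy scale: 95 MeV = 0.0950 GeV.
Result: 0.0950 × 4.57 × 10^32 = 4.34 × 10^31 m/s².

4.34 × 10^31 m/s²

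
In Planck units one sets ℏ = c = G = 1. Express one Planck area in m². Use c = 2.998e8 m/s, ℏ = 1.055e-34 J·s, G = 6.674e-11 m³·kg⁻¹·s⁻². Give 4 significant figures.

A_P = ℏG/c³
  = 7.041e-45 / 2.695e25
  = 2.613e-70 m²

2.613e-70 m²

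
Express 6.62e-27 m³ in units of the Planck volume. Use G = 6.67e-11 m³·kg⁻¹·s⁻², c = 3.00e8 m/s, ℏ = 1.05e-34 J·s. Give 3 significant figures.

1.58e78

Planck volume: V_P = (ℏG/c³)^(3/2) = 4.18e-105 m³.
6.62e-27 / 4.18e-105 = 1.58e78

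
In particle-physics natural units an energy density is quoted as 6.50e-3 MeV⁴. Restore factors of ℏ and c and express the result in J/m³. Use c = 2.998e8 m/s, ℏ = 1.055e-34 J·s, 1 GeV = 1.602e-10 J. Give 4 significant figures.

[E]/[L]³ = [E]⁴/(ℏc)³; restore (ℏc)⁻³.
1 GeV⁴ → 1/(ℏc)³ × (1 GeV in J)⁴ = 2.082e37 J/m³.
Convert the energy scale: 6.50e-3 MeV⁴ = 6.50e-15 GeV⁴.
Result: 6.50e-15 × 2.082e37 = 1.353e23 J/m³.

1.353e23 J/m³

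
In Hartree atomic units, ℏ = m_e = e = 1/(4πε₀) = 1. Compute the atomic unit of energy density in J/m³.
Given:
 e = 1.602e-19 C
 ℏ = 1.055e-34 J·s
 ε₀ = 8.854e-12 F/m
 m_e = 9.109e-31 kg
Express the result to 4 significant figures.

2.929e13 J/m³

The unique combination of the constants set to 1 with dimensions of energy density is u_au = E_h/a₀³ = m_e⁴e¹⁰/((4πε₀)⁵ℏ⁸).
E_h = 4.354e-18 J
a₀ = 5.297e-11 m
E_h/a₀³ = 2.929e13 J/m³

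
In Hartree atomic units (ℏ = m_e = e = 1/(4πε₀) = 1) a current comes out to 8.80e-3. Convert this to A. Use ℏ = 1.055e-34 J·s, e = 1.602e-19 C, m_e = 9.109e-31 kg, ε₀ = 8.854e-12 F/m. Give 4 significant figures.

One atomic unit of electric current: I_au = e E_h/ℏ = m_e e⁵/((4πε₀)²ℏ³) = 6.612e-3 A.
8.80e-3 × 6.612e-3 A = 5.818e-5 A

5.818e-5 A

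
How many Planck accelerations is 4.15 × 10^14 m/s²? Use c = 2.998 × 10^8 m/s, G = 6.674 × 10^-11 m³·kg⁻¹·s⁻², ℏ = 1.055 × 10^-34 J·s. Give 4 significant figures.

7.464 × 10^-38

Planck acceleration: a_P = √(c⁷/(ℏG)) = 5.560 × 10^51 m/s².
4.15 × 10^14 / 5.560 × 10^51 = 7.464 × 10^-38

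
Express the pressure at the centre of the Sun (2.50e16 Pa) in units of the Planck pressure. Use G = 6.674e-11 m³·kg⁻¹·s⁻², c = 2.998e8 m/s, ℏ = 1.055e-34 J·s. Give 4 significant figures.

Planck pressure: p_P = c⁷/(ℏG²) = 4.632e113 Pa.
2.50e16 / 4.632e113 = 5.397e-98

5.397e-98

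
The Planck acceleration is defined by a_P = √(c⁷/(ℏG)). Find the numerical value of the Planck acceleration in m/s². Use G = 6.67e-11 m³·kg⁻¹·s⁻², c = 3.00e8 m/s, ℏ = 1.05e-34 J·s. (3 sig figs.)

a_P = √(c⁷/(ℏG))
  = √(3.12e103)
  = 5.59e51 m/s²

5.59e51 m/s²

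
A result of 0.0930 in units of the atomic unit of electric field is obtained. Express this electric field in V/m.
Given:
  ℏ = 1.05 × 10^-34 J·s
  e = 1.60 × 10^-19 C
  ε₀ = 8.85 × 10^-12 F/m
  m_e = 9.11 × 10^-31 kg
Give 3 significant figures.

4.84 × 10^10 V/m

One atomic unit of electric field: E_au = E_h/(e a₀) = m_e²e⁵/((4πε₀)³ℏ⁴) = 5.20 × 10^11 V/m.
0.0930 × 5.20 × 10^11 V/m = 4.84 × 10^10 V/m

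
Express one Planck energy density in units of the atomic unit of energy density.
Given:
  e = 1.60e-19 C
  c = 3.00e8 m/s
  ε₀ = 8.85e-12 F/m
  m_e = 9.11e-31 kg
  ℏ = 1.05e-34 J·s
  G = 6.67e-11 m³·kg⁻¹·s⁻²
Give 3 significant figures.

1.55e100

Planck energy density: u_P = c⁷/(ℏG²) = 4.68e113 J/m³
atomic unit of energy density: u_au = E_h/a₀³ = m_e⁴e¹⁰/((4πε₀)⁵ℏ⁸) = 3.01e13 J/m³
ratio = 4.68e113 / 3.01e13 = 1.55e100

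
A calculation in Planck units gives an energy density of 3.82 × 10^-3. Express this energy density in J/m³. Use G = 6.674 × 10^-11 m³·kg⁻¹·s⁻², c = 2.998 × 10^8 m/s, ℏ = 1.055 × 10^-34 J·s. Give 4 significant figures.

One Planck energy density: u_P = c⁷/(ℏG²) = 4.632 × 10^113 J/m³.
3.82 × 10^-3 × 4.632 × 10^113 J/m³ = 1.770 × 10^111 J/m³

1.770 × 10^111 J/m³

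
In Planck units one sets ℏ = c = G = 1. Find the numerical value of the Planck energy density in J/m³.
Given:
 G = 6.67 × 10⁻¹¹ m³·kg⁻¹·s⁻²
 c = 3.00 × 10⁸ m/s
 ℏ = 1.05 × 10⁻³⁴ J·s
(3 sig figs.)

4.68 × 10¹¹³ J/m³

u_P = c⁷/(ℏG²)
  = 2.19 × 10⁵⁹ / 4.67 × 10⁻⁵⁵
  = 4.68 × 10¹¹³ J/m³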